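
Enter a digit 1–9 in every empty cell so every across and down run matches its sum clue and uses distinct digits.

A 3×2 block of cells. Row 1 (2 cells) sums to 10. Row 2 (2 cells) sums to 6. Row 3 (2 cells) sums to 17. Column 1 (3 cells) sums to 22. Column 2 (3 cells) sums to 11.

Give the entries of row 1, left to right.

17 in 2 cells must be {8,9}.
The 6 across and the 22 down share only 5, so (2,1) = 5.
(2,2) = 6 − 5 = 1 completes the 6 across.
Given what's placed, (3,2) must be 8 to fit the 17 across and 11 down.
(1,2) = 11 − 9 = 2 completes the 11 down.
(3,1) = 17 − 8 = 9 completes the 17 across.
(1,1) = 10 − 2 = 8 completes the 10 across.

8, 2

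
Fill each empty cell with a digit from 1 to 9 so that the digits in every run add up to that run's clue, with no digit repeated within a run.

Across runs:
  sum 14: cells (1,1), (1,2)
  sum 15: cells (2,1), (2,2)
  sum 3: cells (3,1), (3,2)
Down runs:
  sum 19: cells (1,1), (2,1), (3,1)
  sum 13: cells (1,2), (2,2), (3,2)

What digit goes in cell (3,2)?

3 in 2 cells must be {1,2}.
The 3 across and the 19 down share only 2, so (3,1) = 2.
(3,2) = 3 − 2 = 1 completes the 3 across.
Nothing is forced directly, so branch on (1,1), whose candidates are 8 or 9. If (1,1) = 8: then (1,2) would have to be in {6} for the 14 across but in {3,4,5,7,8,9} for the 13 down — contradiction. So (1,1) = 9.
(1,2) = 14 − 9 = 5 completes the 14 across.
(2,1) = 19 − 11 = 8 completes the 19 down.
(2,2) = 15 − 8 = 7 completes the 15 across.

1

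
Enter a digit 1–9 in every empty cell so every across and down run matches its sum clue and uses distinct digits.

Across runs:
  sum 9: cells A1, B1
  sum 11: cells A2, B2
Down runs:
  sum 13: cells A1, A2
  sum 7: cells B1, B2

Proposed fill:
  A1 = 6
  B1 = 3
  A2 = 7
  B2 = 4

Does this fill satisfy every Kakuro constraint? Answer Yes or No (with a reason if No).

Yes

Across: 6+3=9; 7+4=11. Down: 6+7=13; 3+4=7. No digit repeats within any run.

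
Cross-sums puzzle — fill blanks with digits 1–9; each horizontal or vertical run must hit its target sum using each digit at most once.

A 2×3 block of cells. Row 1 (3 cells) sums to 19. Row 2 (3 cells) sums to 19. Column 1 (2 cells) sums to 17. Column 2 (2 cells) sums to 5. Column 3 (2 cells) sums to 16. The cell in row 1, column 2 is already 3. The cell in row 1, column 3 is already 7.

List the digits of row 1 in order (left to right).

9, 3, 7

17 in 2 cells must be {8,9}; 16 in 2 cells must be {7,9}.
(1,1) = 19 − 10 = 9 completes the 19 across.
(2,1) = 17 − 9 = 8 completes the 17 down.
(2,2) = 5 − 3 = 2 completes the 5 down.
(2,3) = 19 − 10 = 9 completes the 19 across.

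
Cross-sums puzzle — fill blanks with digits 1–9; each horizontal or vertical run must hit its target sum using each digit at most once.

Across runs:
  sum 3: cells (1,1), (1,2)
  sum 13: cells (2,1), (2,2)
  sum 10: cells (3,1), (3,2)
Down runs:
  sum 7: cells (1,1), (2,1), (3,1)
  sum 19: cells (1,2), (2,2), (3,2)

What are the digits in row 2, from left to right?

3 in 2 cells must be {1,2}; 7 in 3 cells must be {1,2,4}.
The 3 across and the 19 down share only 2, so (1,2) = 2.
The 13 across and the 7 down share only 4, so (2,1) = 4.
(2,2) = 13 − 4 = 9 completes the 13 across.
(3,2) = 19 − 11 = 8 completes the 19 down.
(1,1) = 3 − 2 = 1 completes the 3 across.
(3,1) = 10 − 8 = 2 completes the 10 across.

4 9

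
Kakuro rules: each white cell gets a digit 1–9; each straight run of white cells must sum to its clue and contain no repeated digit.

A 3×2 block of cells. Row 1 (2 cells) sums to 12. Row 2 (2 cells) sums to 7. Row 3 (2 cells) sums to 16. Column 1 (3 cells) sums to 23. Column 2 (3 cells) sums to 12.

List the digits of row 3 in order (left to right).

9 7

16 in 2 cells must be {7,9}; 23 in 3 cells must be {6,8,9}.
The 7 across and the 23 down share only 6, so (2,1) = 6.
(2,2) = 7 − 6 = 1 completes the 7 across.
Given what's placed, (3,1) must be 9 to fit the 16 across and 23 down.
(3,2) = 16 − 9 = 7 completes the 16 across.
(1,1) = 23 − 15 = 8 completes the 23 down.
(1,2) = 12 − 8 = 4 completes the 12 across.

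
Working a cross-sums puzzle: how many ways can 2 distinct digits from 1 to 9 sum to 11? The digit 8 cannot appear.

2 distinct digits from 1–9 sum between 3 and 17.
Dropping sets that contain 8.
Enumerating: {2,9}, {4,7}, {5,6}.

3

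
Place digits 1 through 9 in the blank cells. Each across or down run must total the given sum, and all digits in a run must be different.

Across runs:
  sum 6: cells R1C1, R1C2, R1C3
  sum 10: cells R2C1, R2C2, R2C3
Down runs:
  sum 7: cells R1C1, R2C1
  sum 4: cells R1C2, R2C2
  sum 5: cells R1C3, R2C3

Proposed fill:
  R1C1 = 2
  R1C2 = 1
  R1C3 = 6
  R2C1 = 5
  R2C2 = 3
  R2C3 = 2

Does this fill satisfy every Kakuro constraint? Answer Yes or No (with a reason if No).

No — the down run R1C3–R2C3 sums to 8, not 5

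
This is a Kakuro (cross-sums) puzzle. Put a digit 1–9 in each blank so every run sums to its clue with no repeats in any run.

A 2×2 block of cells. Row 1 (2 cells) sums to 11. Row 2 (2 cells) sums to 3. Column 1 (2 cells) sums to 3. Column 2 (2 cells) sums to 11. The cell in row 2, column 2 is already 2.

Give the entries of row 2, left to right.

1 2

3 in 2 cells must be {1,2}.
(1,1) = 2: only digit in both the 11-across and 3-down candidate sets.
(1,2) = 11 − 2 = 9 completes the 11 across.
(2,1) = 3 − 2 = 1 completes the 3 across.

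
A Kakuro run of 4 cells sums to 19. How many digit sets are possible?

11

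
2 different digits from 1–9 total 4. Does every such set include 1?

Yes

The only way to make 4 from 2 distinct digits is {1,3}, which contains 1.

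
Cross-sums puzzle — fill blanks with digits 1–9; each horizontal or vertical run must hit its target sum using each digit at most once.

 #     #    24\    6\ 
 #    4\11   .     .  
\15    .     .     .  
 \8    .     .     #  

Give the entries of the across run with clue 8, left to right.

4 in 2 cells must be {1,3}; 24 in 3 cells must be {7,8,9}.
The 8 across and the 24 down share only 7, so R3C2 = 7.
R3C1 = 8 − 7 = 1 completes the 8 across.
R2C1 = 4 − 1 = 3 completes the 4 down.
R2C2 = 8: the only remaining digit allowed by both the 15 across and the 24 down.
R2C3 = 15 − 11 = 4 completes the 15 across.
R1C2 = 24 − 15 = 9 completes the 24 down.
R1C3 = 11 − 9 = 2 completes the 11 across.

1 7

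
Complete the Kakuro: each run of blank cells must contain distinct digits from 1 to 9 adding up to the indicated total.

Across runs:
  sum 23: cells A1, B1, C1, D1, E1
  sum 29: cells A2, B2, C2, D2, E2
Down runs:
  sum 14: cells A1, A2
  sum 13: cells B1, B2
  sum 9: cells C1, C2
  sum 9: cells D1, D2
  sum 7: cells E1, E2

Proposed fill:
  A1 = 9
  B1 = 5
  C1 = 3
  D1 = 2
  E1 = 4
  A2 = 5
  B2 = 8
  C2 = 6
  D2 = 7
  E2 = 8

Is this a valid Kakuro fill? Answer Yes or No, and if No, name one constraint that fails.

No — the across run A2–E2 sums to 34, not 29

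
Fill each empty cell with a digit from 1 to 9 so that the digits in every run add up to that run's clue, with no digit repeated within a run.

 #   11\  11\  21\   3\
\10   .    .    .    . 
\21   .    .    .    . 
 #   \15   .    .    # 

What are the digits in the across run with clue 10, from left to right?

10 in 4 cells must be {1,2,3,4}; 3 in 2 cells must be {1,2}.
Only 4 fits R1C3 under both its across sum 10 and down sum 21.
Nothing is forced directly, so branch on R1C1, whose candidates are 2 or 3. If R1C1 = 2: that forces R1C4 = 1, R2C1 = 9, R2C3 = 8, after which R2C4 would have to be in {1,3} for the 21 across but in {2} for the 3 down — contradiction. So R1C1 = 3.
R2C1 = 11 − 3 = 8 completes the 11 down.
R2C3 = 9: the only remaining digit allowed by both the 21 across and the 21 down.
Given what's placed, R2C4 must be 1 to fit the 21 across and 3 down.
R3C3 = 21 − 13 = 8 completes the 21 down.
R1C4 = 3 − 1 = 2 completes the 3 down.
R2C2 = 21 − 18 = 3 completes the 21 across.
R3C2 = 15 − 8 = 7 completes the 15 across.
R1C2 = 10 − 9 = 1 completes the 10 across.

3, 1, 4, 2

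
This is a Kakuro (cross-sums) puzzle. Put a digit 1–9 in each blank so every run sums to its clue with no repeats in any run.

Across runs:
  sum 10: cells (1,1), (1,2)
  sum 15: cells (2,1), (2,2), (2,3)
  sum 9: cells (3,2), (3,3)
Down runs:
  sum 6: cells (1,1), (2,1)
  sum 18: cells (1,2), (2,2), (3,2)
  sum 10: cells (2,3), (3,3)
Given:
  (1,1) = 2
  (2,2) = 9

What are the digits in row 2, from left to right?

(1,2) = 10 − 2 = 8 completes the 10 across.
(2,1) = 6 − 2 = 4 completes the 6 down.
(2,3) = 15 − 13 = 2 completes the 15 across.
(3,2) = 18 − 17 = 1 completes the 18 down.
(3,3) = 9 − 1 = 8 completes the 9 across.

4 9 2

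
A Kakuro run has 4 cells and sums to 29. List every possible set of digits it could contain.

{5,7,8,9}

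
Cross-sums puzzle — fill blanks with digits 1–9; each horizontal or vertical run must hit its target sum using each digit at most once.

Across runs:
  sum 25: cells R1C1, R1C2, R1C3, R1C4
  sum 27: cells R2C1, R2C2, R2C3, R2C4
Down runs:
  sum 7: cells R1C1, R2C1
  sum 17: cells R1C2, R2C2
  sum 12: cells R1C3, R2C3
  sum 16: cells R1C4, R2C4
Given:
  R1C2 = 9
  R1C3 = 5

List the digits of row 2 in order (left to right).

17 in 2 cells must be {8,9}; 16 in 2 cells must be {7,9}.
Given what's placed, R1C4 must be 7 to fit the 25 across and 16 down.
R2C2 = 17 − 9 = 8 completes the 17 down.
R2C3 = 12 − 5 = 7 completes the 12 down.
R2C4 = 16 − 7 = 9 completes the 16 down.
R1C1 = 25 − 21 = 4 completes the 25 across.
R2C1 = 27 − 24 = 3 completes the 27 across.

3, 8, 7, 9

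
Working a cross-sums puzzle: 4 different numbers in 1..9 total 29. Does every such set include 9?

The only way to make 29 from 4 distinct digits is {5,7,8,9}, which contains 9.

Yes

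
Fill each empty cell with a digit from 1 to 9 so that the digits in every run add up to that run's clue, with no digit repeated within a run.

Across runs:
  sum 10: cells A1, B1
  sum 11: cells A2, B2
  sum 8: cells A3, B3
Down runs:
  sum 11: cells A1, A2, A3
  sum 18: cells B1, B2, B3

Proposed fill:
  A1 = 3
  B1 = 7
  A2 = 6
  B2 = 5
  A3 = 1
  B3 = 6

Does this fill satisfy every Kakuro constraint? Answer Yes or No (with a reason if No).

No — the across run A3–B3 sums to 7, not 8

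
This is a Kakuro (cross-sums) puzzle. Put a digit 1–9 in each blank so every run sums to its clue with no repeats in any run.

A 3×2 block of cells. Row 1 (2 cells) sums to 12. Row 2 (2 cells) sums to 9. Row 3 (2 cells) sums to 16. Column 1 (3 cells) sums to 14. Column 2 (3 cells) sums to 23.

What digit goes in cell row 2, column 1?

16 in 2 cells must be {7,9}; 23 in 3 cells must be {6,8,9}.
The 16 across and the 23 down share only 9, so (3,2) = 9.
Given what's placed, (1,2) must be 8 to fit the 12 across and 23 down.
(2,2) = 23 − 17 = 6 completes the 23 down.
(3,1) = 16 − 9 = 7 completes the 16 across.
(1,1) = 12 − 8 = 4 completes the 12 across.
(2,1) = 9 − 6 = 3 completes the 9 across.

3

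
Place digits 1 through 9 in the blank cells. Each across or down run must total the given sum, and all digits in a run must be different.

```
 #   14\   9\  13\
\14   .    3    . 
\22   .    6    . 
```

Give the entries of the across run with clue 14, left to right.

5 3 6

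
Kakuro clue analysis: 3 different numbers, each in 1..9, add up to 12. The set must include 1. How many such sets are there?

4

3 distinct digits from 1–9 sum between 6 and 24.
Keeping only sets containing 1.
Enumerating: {1,2,9}, {1,3,8}, {1,4,7}, {1,5,6}.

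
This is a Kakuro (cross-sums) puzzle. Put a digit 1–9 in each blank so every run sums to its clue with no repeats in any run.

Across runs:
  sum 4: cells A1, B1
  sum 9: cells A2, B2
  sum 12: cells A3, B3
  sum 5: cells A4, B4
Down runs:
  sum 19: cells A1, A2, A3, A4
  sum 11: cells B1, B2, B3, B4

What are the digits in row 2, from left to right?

8 1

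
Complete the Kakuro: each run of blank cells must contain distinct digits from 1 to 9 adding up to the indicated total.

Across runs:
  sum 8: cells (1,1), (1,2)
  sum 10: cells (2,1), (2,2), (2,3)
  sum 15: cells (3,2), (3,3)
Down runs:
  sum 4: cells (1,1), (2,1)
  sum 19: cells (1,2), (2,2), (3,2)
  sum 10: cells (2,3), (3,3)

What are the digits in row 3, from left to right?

4 in 2 cells must be {1,3}.
Nothing is forced directly, so branch on (1,1), whose candidates are 1 or 3. If (1,1) = 1: that forces (1,2) = 7, (2,1) = 3, after which (2,2) would have to be in {1,2,5,6} for the 10 across but in {3,4,8,9} for the 19 down — contradiction. So (1,1) = 3.
(1,2) = 8 − 3 = 5 completes the 8 across.
(2,1) = 4 − 3 = 1 completes the 4 down.
(2,2) = 6: the only remaining digit allowed by both the 10 across and the 19 down.
(2,3) = 10 − 7 = 3 completes the 10 across.
(3,2) = 19 − 11 = 8 completes the 19 down.
(3,3) = 15 − 8 = 7 completes the 15 across.

8 7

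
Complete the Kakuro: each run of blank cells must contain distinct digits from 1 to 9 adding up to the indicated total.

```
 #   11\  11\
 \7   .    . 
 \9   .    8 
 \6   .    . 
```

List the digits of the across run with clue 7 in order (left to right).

R2C1 = 9 − 8 = 1 completes the 9 across.
No cell is forced outright now. R1C2 can only be 1 or 2 (the digits allowed by both its 7 across and its 11 down). If R1C2 = 2: then R1C1 would have to be in {5} for the 7 across but in {2,3,4,6,7,8} for the 11 down — contradiction. So R1C2 = 1.
R1C1 = 7 − 1 = 6 completes the 7 across.
R3C1 = 11 − 7 = 4 completes the 11 down.
R3C2 = 6 − 4 = 2 completes the 6 across.

6, 1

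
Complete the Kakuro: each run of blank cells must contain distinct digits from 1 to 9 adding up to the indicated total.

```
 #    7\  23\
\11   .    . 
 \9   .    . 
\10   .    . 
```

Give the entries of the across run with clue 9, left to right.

1 8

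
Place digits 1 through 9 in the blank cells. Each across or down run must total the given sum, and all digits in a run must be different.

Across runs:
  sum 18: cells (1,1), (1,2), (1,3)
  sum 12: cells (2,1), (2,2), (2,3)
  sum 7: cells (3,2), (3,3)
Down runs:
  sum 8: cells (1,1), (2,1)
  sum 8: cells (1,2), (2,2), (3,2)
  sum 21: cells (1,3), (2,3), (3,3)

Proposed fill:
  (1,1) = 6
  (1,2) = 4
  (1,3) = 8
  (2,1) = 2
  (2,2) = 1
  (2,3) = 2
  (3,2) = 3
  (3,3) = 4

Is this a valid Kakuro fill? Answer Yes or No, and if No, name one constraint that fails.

No — the down run (1,3)–(3,3) sums to 14, not 21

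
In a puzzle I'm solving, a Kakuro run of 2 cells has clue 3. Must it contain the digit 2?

Yes

The only way to make 3 from 2 distinct digits is {1,2}, which contains 2.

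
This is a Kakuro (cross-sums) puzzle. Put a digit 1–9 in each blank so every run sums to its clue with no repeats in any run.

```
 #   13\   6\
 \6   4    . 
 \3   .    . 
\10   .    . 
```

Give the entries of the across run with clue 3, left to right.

3 in 2 cells must be {1,2}; 6 in 3 cells must be {1,2,3}.
R1C2 = 6 − 4 = 2 completes the 6 across.
R2C2 = 1: the only remaining digit allowed by both the 3 across and the 6 down.
R3C2 = 6 − 3 = 3 completes the 6 down.
R2C1 = 3 − 1 = 2 completes the 3 across.
R3C1 = 10 − 3 = 7 completes the 10 across.

2, 1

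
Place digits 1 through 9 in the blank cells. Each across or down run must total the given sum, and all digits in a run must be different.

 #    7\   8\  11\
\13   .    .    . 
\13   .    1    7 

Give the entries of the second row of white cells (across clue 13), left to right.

5 1 7

R1C2 = 8 − 1 = 7 completes the 8 down.
R1C3 = 11 − 7 = 4 completes the 11 down.
R2C1 = 13 − 8 = 5 completes the 13 across.
R1C1 = 13 − 11 = 2 completes the 13 across.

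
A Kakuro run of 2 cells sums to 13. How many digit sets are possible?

2 distinct digits from 1–9 sum between 3 and 17.
Enumerating: {4,9}, {5,8}, {6,7}.

3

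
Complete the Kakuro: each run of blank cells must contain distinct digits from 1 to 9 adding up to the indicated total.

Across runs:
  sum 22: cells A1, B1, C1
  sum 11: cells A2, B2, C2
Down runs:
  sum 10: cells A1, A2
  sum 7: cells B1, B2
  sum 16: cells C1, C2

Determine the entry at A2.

3

16 in 2 cells must be {7,9}.
The 11 across and the 16 down share only 7, so C2 = 7.
C1 = 16 − 7 = 9 completes the 16 down.
Nothing is forced directly, so branch on A2, whose candidates are 1 or 3. If A2 = 1: then A1 would have to be in {5,6,7,8} for the 22 across but in {9} for the 10 down — contradiction. So A2 = 3.
A1 = 10 − 3 = 7 completes the 10 down.
B1 = 22 − 16 = 6 completes the 22 across.
B2 = 11 − 10 = 1 completes the 11 across.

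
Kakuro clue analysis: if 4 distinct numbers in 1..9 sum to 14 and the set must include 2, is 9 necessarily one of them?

No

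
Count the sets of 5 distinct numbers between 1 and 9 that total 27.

11

5 distinct digits from 1–9 sum between 15 and 35.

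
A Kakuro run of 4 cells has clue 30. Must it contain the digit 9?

Yes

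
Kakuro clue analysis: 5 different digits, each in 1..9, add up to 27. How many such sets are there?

11

5 distinct digits from 1–9 sum between 15 and 35.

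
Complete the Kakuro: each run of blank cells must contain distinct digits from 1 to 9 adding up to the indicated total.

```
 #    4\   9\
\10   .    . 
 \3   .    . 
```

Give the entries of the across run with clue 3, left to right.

3 in 2 cells must be {1,2}; 4 in 2 cells must be {1,3}.
The 3 across and the 4 down share only 1, so R2C1 = 1.
R2C2 = 3 − 1 = 2 completes the 3 across.
R1C1 = 4 − 1 = 3 completes the 4 down.
R1C2 = 10 − 3 = 7 completes the 10 across.

1 2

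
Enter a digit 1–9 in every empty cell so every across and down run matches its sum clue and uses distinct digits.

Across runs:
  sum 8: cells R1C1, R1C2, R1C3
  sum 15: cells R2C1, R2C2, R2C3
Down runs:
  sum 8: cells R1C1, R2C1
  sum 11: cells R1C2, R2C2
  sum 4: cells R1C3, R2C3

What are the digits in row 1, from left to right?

4 in 2 cells must be {1,3}.
Nothing is forced directly, so branch on R1C3, whose candidates are 1 or 3. If R1C3 = 3: that forces R1C1 = 1, R1C2 = 4, R2C1 = 7, after which R2C2 would have to be in {2,3,5,6} for the 15 across but in {7} for the 11 down — contradiction. So R1C3 = 1.
R2C3 = 4 − 1 = 3 completes the 4 down.
Nothing is forced directly, so branch on R2C1, whose candidates are 5 or 7. If R2C1 = 7: then R1C1 would have to be in {2,3,4,5} for the 8 across but in {1} for the 8 down — contradiction. So R2C1 = 5.
R1C1 = 8 − 5 = 3 completes the 8 down.
R1C2 = 8 − 4 = 4 completes the 8 across.
R2C2 = 15 − 8 = 7 completes the 15 across.

3 4 1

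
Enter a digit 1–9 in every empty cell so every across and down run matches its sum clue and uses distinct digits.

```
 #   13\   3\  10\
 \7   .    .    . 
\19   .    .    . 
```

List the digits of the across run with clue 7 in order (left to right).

7 in 3 cells must be {1,2,4}; 3 in 2 cells must be {1,2}.
The 7 across and the 13 down share only 4, so R1C1 = 4.
R2C1 = 13 − 4 = 9 completes the 13 down.
Given what's placed, R2C2 must be 2 to fit the 19 across and 3 down.
R2C3 = 19 − 11 = 8 completes the 19 across.
R1C2 = 3 − 2 = 1 completes the 3 down.
R1C3 = 7 − 5 = 2 completes the 7 across.

4 1 2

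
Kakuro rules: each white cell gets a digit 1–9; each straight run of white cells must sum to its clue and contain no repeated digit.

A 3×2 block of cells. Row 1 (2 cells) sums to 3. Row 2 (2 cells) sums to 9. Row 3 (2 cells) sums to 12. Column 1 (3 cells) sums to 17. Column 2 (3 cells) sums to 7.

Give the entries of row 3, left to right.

3 in 2 cells must be {1,2}; 7 in 3 cells must be {1,2,4}.
The 12 across and the 7 down share only 4, so (3,2) = 4.
(3,1) = 12 − 4 = 8 completes the 12 across.
Given what's placed, (1,1) must be 2 to fit the 3 across and 17 down.
(1,2) = 3 − 2 = 1 completes the 3 across.
(2,1) = 17 − 10 = 7 completes the 17 down.
(2,2) = 9 − 7 = 2 completes the 9 across.

8, 4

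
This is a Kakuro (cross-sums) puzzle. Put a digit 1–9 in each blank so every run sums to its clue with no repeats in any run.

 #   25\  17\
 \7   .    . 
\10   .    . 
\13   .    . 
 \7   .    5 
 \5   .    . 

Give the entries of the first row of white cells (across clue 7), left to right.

R3C2 = 6: the only remaining digit allowed by both the 13 across and the 17 down.
R4C1 = 7 − 5 = 2 completes the 7 across.
R3C1 = 13 − 6 = 7 completes the 13 across.
Nothing is forced directly, so branch on R2C2, whose candidates are 1 or 2 or 3. If R2C2 = 2: that forces R2C1 = 8, R5C1 = 3, after which R5C2 would have to be in {2} for the 5 across but in {1,3} for the 17 down — contradiction. If R2C2 = 3: then R2C1 would have to be in {7} for the 10 across but in {1,3,4,5,6,8,9} for the 25 down — contradiction. So R2C2 = 1.
R2C1 = 10 − 1 = 9 completes the 10 across.
No cell is forced outright now. R1C2 can only be 2 or 3 (the digits allowed by both its 7 across and its 17 down). If R1C2 = 2: then R1C1 would have to be in {5} for the 7 across but in {1,3,4,6} for the 25 down — contradiction. So R1C2 = 3.
R1C1 = 7 − 3 = 4 completes the 7 across.

4 3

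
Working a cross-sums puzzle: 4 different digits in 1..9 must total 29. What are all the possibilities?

{5,7,8,9}

4 distinct digits from 1–9 sum between 10 and 30.
Only one set works: {5,7,8,9}.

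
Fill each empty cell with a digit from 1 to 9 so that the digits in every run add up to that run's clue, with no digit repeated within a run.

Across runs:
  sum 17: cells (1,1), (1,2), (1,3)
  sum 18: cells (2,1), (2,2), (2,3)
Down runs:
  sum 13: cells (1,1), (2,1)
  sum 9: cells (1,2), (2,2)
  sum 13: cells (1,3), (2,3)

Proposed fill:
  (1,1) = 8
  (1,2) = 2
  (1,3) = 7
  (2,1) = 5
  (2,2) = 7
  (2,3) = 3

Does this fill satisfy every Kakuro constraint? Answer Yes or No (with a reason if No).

No — the down run (1,3)–(2,3) sums to 10, not 13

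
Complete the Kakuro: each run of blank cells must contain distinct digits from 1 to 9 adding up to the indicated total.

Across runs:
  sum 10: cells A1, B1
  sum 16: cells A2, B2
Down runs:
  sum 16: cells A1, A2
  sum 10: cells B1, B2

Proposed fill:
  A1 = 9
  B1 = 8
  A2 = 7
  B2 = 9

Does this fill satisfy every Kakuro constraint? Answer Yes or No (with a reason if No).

No — the down run B1–B2 sums to 17, not 10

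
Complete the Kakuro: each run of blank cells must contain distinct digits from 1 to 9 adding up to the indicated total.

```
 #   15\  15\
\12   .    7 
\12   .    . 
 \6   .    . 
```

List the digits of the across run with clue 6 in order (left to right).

R1C1 = 12 − 7 = 5 completes the 12 across.
Nothing is forced directly, so branch on R3C2, whose candidates are 2 or 5. If R3C2 = 2: then R2C2 would have to be in {3,4,5,7,8,9} for the 12 across but in {6} for the 15 down — contradiction. So R3C2 = 5.
R2C2 = 15 − 12 = 3 completes the 15 down.
R3C1 = 6 − 5 = 1 completes the 6 across.
R2C1 = 12 − 3 = 9 completes the 12 across.

1 5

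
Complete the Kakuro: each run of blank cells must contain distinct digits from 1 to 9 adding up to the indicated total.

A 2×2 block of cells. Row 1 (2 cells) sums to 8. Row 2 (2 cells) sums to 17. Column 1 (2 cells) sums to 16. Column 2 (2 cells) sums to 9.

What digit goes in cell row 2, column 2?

8

17 in 2 cells must be {8,9}; 16 in 2 cells must be {7,9}.
The 8 across and the 16 down share only 7, so (1,1) = 7.
(1,2) = 8 − 7 = 1 completes the 8 across.
(2,1) = 16 − 7 = 9 completes the 16 down.
(2,2) = 17 − 9 = 8 completes the 17 across.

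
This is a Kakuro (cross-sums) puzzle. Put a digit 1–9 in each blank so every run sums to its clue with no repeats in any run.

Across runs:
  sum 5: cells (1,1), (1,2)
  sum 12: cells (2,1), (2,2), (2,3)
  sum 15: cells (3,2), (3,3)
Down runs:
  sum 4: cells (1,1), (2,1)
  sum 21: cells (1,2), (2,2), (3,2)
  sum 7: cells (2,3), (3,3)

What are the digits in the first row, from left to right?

1 4

4 in 2 cells must be {1,3}.
The 5 across and the 21 down share only 4, so (1,2) = 4.
Intersecting the 15 across with the 7 down forces (3,3) = 6.
(1,1) = 5 − 4 = 1 completes the 5 across.
(2,1) = 4 − 1 = 3 completes the 4 down.
(2,2) = 8: the only remaining digit allowed by both the 12 across and the 21 down.
(2,3) = 12 − 11 = 1 completes the 12 across.
(3,2) = 15 − 6 = 9 completes the 15 across.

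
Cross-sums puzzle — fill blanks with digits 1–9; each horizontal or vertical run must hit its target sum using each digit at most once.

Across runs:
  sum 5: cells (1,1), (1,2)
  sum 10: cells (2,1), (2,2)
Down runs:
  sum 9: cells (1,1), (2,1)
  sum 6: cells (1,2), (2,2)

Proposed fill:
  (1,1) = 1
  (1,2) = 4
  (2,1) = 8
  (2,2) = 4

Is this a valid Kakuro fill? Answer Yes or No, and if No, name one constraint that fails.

No — the down run (1,2)–(2,2) sums to 8, not 6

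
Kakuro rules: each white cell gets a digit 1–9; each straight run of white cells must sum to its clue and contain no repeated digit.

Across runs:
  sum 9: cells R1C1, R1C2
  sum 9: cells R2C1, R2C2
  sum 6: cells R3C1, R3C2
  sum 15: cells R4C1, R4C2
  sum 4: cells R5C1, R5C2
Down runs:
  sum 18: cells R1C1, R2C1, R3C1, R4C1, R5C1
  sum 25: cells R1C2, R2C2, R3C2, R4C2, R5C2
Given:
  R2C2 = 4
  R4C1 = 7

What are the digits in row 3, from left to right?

4 in 2 cells must be {1,3}.
R2C1 = 9 − 4 = 5 completes the 9 across.
R4C2 = 15 − 7 = 8 completes the 15 across.
Nothing is forced directly, so branch on R3C1, whose candidates are 1 or 2. If R3C1 = 2: then R3C2 would have to be in {4} for the 6 across but in {1,2,3,5,6,7,9} for the 25 down — contradiction. So R3C1 = 1.
R3C2 = 6 − 1 = 5 completes the 6 across.

1 5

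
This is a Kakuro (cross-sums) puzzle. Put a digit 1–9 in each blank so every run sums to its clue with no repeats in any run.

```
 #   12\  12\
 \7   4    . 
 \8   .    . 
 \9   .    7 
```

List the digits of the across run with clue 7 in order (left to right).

4 3

R1C2 = 7 − 4 = 3 completes the 7 across.
R2C2 = 12 − 10 = 2 completes the 12 down.
R3C1 = 9 − 7 = 2 completes the 9 across.
R2C1 = 8 − 2 = 6 completes the 8 across.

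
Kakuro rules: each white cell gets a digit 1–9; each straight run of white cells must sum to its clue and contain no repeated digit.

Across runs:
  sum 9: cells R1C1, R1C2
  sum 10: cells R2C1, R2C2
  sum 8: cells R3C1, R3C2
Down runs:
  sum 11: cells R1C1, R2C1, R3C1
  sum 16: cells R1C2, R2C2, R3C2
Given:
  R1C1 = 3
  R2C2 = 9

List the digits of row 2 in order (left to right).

1 9

R1C2 = 9 − 3 = 6 completes the 9 across.
R2C1 = 10 − 9 = 1 completes the 10 across.
R3C1 = 11 − 4 = 7 completes the 11 down.
R3C2 = 8 − 7 = 1 completes the 8 across.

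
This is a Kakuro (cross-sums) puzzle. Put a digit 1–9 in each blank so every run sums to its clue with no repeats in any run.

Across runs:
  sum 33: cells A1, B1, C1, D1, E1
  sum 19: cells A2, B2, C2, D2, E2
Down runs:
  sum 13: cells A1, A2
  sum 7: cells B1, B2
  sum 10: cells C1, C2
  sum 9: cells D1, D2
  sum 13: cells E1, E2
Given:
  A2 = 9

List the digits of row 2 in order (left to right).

A1 = 13 − 9 = 4 completes the 13 down.
B1 = 5: the only remaining digit allowed by both the 33 across and the 7 down.
B2 = 7 − 5 = 2 completes the 7 down.
Given what's placed, E2 must be 4 to fit the 19 across and 13 down.
E1 = 13 − 4 = 9 completes the 13 down.
Nothing is forced directly, so branch on C2, whose candidates are 1 or 3. If C2 = 1: then C1 would have to be in {7,8} for the 33 across but in {9} for the 10 down — contradiction. So C2 = 3.
C1 = 10 − 3 = 7 completes the 10 down.
D1 = 33 − 25 = 8 completes the 33 across.
D2 = 19 − 18 = 1 completes the 19 across.

9 2 3 1 4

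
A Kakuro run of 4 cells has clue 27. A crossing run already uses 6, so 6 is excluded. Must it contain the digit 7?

Yes

The only way to make 27 from 4 distinct digits under that restriction is {3,7,8,9}, which contains 7.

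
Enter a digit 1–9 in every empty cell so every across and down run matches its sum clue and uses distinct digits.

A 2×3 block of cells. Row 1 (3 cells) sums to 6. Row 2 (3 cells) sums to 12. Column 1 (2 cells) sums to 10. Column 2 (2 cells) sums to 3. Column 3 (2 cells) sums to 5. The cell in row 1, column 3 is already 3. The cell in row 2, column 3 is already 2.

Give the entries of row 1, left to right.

1 2 3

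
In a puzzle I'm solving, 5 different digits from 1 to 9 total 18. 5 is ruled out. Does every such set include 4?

Yes

The only way to make 18 from 5 distinct digits under that restriction is {1,2,3,4,8}, which contains 4.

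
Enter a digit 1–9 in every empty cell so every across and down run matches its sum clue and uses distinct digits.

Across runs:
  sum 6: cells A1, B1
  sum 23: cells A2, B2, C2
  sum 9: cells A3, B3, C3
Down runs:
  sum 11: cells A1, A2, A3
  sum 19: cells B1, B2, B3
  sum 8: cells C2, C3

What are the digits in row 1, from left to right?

23 in 3 cells must be {6,8,9}.
Only 6 fits C2 under both its across sum 23 and down sum 8.
C3 = 8 − 6 = 2 completes the 8 down.
Given what's placed, A2 must be 8 to fit the 23 across and 11 down.
B2 = 23 − 14 = 9 completes the 23 across.
A3 = 1: the only remaining digit allowed by both the 9 across and the 11 down.
B3 = 9 − 3 = 6 completes the 9 across.
A1 = 11 − 9 = 2 completes the 11 down.
B1 = 6 − 2 = 4 completes the 6 across.

2 4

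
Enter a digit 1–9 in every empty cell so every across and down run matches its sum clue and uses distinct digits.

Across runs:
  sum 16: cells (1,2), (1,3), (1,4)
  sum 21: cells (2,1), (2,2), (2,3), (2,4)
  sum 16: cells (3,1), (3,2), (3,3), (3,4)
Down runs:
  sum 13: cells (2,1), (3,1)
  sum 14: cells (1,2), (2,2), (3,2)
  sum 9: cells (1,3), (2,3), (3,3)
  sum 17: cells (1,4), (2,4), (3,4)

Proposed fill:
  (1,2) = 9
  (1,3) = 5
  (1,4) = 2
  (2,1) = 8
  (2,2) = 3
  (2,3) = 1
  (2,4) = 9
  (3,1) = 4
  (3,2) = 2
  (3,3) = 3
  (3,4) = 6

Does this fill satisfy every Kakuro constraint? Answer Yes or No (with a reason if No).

No — the down run (2,1)–(3,1) sums to 12, not 13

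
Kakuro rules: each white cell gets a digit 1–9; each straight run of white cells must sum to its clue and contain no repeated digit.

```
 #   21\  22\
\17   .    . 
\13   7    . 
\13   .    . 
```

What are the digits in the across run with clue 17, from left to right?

8, 9

17 in 2 cells must be {8,9}.
R2C2 = 13 − 7 = 6 completes the 13 across.
Given what's placed, R1C2 must be 9 to fit the 17 across and 22 down.
R3C2 = 22 − 15 = 7 completes the 22 down.
R1C1 = 17 − 9 = 8 completes the 17 across.
R3C1 = 13 − 7 = 6 completes the 13 across.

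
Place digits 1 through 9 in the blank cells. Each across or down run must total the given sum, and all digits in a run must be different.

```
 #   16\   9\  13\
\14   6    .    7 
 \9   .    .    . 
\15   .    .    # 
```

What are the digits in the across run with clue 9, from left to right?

1, 2, 6

R1C2 = 14 − 13 = 1 completes the 14 across.
R2C3 = 13 − 7 = 6 completes the 13 down.
Given what's placed, R3C2 must be 6 to fit the 15 across and 9 down.
R2C2 = 9 − 7 = 2 completes the 9 down.
R3C1 = 15 − 6 = 9 completes the 15 across.
R2C1 = 9 − 8 = 1 completes the 9 across.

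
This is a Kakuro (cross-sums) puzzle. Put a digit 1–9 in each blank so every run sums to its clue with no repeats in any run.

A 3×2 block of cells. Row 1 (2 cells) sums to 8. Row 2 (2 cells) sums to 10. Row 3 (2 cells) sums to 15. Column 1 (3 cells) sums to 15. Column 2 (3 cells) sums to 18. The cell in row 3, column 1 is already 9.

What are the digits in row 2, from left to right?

1 9

(3,2) = 15 − 9 = 6 completes the 15 across.
No cell is forced outright now. (1,1) can only be 1 or 2 or 5 (the digits allowed by both its 8 across and its 15 down). If (1,1) = 1: that forces (1,2) = 7, after which (2,1) would have to be in {1,2,3,4,6,7,8,9} for the 10 across but in {5} for the 15 down — contradiction. If (1,1) = 2: then (1,2) would have to be in {6} for the 8 across but in {3,4,5,7,8,9} for the 18 down — contradiction. So (1,1) = 5.
(1,2) = 8 − 5 = 3 completes the 8 across.
(2,1) = 15 − 14 = 1 completes the 15 down.
(2,2) = 10 − 1 = 9 completes the 10 across.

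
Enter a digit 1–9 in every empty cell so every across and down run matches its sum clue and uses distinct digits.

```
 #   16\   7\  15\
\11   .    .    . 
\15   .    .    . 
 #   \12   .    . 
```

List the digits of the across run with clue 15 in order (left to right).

9 2 4

16 in 2 cells must be {7,9}; 7 in 3 cells must be {1,2,4}.
Only 7 fits R1C1 under both its across sum 11 and down sum 16.
Given what's placed, R1C2 must be 1 to fit the 11 across and 7 down.
R1C3 = 11 − 8 = 3 completes the 11 across.
R2C1 = 16 − 7 = 9 completes the 16 down.
R3C2 = 4: the only remaining digit allowed by both the 12 across and the 7 down.
R3C3 = 12 − 4 = 8 completes the 12 across.
R2C2 = 7 − 5 = 2 completes the 7 down.
R2C3 = 15 − 11 = 4 completes the 15 across.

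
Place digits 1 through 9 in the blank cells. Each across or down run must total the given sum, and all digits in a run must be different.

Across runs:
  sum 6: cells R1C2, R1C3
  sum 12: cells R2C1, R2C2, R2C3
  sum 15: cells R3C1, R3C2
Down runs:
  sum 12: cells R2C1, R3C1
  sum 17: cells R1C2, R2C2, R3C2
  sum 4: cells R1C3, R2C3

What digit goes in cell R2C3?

3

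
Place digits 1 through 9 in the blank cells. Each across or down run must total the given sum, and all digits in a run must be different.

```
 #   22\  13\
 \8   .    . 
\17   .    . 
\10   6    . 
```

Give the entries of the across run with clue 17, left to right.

17 in 2 cells must be {8,9}.
R1C1 = 7: the only remaining digit allowed by both the 8 across and the 22 down.
R1C2 = 8 − 7 = 1 completes the 8 across.
R2C1 = 22 − 13 = 9 completes the 22 down.
R2C2 = 17 − 9 = 8 completes the 17 across.
R3C2 = 10 − 6 = 4 completes the 10 across.

9 8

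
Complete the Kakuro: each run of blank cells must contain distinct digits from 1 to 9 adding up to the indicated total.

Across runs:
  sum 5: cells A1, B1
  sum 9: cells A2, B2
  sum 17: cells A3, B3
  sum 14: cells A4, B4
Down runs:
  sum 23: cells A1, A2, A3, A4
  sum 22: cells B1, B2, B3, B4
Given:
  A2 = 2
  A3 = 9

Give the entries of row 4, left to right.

17 in 2 cells must be {8,9}.
A1 = 4: the only remaining digit allowed by both the 5 across and the 23 down.
B1 = 5 − 4 = 1 completes the 5 across.
B2 = 9 − 2 = 7 completes the 9 across.
B3 = 17 − 9 = 8 completes the 17 across.
A4 = 23 − 15 = 8 completes the 23 down.
B4 = 14 − 8 = 6 completes the 14 across.

8, 6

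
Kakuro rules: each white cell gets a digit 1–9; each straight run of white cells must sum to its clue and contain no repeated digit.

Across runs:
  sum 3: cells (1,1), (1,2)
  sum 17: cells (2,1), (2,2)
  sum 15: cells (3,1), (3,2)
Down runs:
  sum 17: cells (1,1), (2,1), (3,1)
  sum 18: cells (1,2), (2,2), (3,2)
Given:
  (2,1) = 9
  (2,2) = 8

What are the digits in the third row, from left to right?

6, 9

3 in 2 cells must be {1,2}; 17 in 2 cells must be {8,9}.
Given what's placed, (1,2) must be 1 to fit the 3 across and 18 down.
(3,2) = 18 − 9 = 9 completes the 18 down.
(1,1) = 3 − 1 = 2 completes the 3 across.
(3,1) = 15 − 9 = 6 completes the 15 across.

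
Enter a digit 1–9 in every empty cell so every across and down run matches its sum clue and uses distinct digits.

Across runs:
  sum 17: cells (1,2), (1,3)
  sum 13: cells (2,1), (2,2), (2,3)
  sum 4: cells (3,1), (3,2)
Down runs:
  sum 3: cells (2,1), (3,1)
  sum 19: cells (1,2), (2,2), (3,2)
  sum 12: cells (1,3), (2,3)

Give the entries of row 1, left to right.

17 in 2 cells must be {8,9}; 4 in 2 cells must be {1,3}; 3 in 2 cells must be {1,2}.
The 4 across and the 3 down share only 1, so (3,1) = 1.
(3,2) = 4 − 1 = 3 completes the 4 across.
(1,2) = 9: the only remaining digit allowed by both the 17 across and the 19 down.
(1,3) = 17 − 9 = 8 completes the 17 across.
(2,1) = 3 − 1 = 2 completes the 3 down.
(2,2) = 19 − 12 = 7 completes the 19 down.
(2,3) = 13 − 9 = 4 completes the 13 across.

9 8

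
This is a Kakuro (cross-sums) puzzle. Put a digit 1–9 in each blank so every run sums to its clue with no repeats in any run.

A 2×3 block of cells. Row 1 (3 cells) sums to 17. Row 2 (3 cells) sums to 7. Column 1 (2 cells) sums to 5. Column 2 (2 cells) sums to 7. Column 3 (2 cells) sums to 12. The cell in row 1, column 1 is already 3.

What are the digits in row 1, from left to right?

7 in 3 cells must be {1,2,4}.
(2,1) = 5 − 3 = 2 completes the 5 down.
(2,3) = 4: the only remaining digit allowed by both the 7 across and the 12 down.
(1,3) = 12 − 4 = 8 completes the 12 down.
(2,2) = 7 − 6 = 1 completes the 7 across.
(1,2) = 17 − 11 = 6 completes the 17 across.

3, 6, 8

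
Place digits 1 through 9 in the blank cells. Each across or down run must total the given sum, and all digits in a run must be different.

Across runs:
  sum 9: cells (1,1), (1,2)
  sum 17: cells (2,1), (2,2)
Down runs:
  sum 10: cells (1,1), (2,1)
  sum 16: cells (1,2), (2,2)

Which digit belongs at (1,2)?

17 in 2 cells must be {8,9}; 16 in 2 cells must be {7,9}.
The 9 across and the 16 down share only 7, so (1,2) = 7.
(2,2) = 16 − 7 = 9 completes the 16 down.
(1,1) = 9 − 7 = 2 completes the 9 across.
(2,1) = 17 − 9 = 8 completes the 17 across.

7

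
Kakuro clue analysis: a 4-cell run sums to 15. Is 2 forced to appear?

No

Counterexample: {1,3,4,7} sums to 15 without using 2.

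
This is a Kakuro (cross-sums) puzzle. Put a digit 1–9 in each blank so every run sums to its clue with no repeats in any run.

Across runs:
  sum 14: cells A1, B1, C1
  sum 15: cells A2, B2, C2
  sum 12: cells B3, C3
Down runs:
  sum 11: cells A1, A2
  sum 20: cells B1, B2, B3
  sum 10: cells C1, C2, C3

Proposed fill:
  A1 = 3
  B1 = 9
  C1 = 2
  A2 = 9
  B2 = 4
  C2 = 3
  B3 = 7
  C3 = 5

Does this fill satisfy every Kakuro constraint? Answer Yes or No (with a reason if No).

No — the across run A2–C2 sums to 16, not 15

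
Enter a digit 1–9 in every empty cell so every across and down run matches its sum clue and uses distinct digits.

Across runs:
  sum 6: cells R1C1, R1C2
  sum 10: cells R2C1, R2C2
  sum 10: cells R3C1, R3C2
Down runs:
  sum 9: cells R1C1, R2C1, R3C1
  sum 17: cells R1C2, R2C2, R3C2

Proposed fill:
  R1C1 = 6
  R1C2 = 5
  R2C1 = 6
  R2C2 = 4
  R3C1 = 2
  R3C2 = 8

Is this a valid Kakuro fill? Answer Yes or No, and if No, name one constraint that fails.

No — the down run R1C1–R3C1 sums to 14, not 9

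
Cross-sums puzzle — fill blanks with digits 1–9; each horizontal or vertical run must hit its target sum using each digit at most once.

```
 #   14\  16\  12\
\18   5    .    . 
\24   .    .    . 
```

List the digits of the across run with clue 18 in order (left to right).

5 9 4

24 in 3 cells must be {7,8,9}; 16 in 2 cells must be {7,9}.
R2C1 = 14 − 5 = 9 completes the 14 down.
Given what's placed, R2C2 must be 7 to fit the 24 across and 16 down.
R2C3 = 24 − 16 = 8 completes the 24 across.
R1C2 = 16 − 7 = 9 completes the 16 down.
R1C3 = 18 − 14 = 4 completes the 18 across.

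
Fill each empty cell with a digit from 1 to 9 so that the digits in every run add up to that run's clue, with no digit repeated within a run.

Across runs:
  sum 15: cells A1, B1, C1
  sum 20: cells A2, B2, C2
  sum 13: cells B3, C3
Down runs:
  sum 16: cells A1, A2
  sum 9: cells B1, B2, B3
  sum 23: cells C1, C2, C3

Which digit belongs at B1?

2

16 in 2 cells must be {7,9}; 23 in 3 cells must be {6,8,9}.
Nothing is forced directly, so branch on A1, whose candidates are 7 or 9. If A1 = 9: then C1 would have to be in {1,2,4,5} for the 15 across but in {6,8,9} for the 23 down — contradiction. So A1 = 7.
Given what's placed, C1 must be 6 to fit the 15 across and 23 down.
A2 = 16 − 7 = 9 completes the 16 down.
C2 = 8: the only remaining digit allowed by both the 20 across and the 23 down.
C3 = 23 − 14 = 9 completes the 23 down.
B1 = 15 − 13 = 2 completes the 15 across.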